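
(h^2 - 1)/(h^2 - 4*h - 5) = (h - 1)/(h - 5)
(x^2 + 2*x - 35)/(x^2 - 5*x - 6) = (-x^2 - 2*x + 35)/(-x^2 + 5*x + 6)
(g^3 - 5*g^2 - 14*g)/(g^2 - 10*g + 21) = g*(g + 2)/(g - 3)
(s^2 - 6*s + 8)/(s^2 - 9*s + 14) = (s - 4)/(s - 7)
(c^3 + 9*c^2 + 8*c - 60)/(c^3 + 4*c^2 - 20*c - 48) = (c^2 + 3*c - 10)/(c^2 - 2*c - 8)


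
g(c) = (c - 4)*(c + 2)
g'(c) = 2*c - 2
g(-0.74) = -5.97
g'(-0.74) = -3.48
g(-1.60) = -2.24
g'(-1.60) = -5.20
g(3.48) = -2.85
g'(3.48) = 4.96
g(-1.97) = -0.18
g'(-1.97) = -5.94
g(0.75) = -8.94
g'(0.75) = -0.50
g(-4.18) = 17.83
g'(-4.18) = -10.36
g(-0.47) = -6.84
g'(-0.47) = -2.94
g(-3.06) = 7.48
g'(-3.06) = -8.12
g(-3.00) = 7.00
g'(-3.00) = -8.00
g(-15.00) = 247.00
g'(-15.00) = -32.00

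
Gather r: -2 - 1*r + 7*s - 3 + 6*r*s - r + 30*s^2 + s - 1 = r*(6*s - 2) + 30*s^2 + 8*s - 6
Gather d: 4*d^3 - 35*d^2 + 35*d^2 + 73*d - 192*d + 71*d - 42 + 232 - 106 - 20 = 4*d^3 - 48*d + 64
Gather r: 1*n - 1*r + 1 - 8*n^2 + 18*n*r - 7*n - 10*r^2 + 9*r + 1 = -8*n^2 - 6*n - 10*r^2 + r*(18*n + 8) + 2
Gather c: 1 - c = 1 - c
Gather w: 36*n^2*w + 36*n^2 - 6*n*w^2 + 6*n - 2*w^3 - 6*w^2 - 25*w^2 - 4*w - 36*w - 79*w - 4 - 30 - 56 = 36*n^2 + 6*n - 2*w^3 + w^2*(-6*n - 31) + w*(36*n^2 - 119) - 90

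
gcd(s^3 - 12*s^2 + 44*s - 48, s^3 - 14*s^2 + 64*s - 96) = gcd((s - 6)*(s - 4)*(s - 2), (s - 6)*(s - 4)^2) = s^2 - 10*s + 24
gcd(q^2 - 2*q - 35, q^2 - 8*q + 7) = q - 7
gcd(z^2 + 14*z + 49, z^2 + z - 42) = z + 7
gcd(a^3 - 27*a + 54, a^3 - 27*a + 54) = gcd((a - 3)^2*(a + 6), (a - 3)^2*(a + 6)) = a^3 - 27*a + 54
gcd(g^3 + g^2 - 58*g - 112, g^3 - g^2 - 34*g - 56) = g + 2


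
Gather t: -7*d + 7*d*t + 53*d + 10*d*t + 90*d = 17*d*t + 136*d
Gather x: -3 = -3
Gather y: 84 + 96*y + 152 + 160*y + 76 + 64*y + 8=320*y + 320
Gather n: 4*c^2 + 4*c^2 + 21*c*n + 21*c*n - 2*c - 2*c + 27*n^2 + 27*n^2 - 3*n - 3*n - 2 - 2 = 8*c^2 - 4*c + 54*n^2 + n*(42*c - 6) - 4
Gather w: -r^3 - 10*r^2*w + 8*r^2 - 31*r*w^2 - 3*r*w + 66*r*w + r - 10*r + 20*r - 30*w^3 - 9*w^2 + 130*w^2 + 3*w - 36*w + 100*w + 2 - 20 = -r^3 + 8*r^2 + 11*r - 30*w^3 + w^2*(121 - 31*r) + w*(-10*r^2 + 63*r + 67) - 18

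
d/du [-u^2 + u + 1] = 1 - 2*u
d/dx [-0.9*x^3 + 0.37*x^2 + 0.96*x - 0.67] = -2.7*x^2 + 0.74*x + 0.96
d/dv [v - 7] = 1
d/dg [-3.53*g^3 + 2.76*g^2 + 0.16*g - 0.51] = -10.59*g^2 + 5.52*g + 0.16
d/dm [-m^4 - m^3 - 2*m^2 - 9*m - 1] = -4*m^3 - 3*m^2 - 4*m - 9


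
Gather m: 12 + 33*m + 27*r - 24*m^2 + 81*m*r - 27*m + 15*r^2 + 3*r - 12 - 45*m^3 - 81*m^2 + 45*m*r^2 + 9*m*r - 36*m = -45*m^3 - 105*m^2 + m*(45*r^2 + 90*r - 30) + 15*r^2 + 30*r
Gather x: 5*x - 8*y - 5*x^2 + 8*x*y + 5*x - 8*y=-5*x^2 + x*(8*y + 10) - 16*y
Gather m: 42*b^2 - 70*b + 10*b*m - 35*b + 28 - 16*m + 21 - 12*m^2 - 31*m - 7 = 42*b^2 - 105*b - 12*m^2 + m*(10*b - 47) + 42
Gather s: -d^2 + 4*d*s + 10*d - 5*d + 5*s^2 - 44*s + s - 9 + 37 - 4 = -d^2 + 5*d + 5*s^2 + s*(4*d - 43) + 24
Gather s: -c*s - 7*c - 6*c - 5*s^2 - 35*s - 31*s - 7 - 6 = -13*c - 5*s^2 + s*(-c - 66) - 13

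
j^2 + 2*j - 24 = (j - 4)*(j + 6)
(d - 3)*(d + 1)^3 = d^4 - 6*d^2 - 8*d - 3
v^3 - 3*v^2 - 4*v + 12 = (v - 3)*(v - 2)*(v + 2)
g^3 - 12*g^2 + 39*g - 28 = (g - 7)*(g - 4)*(g - 1)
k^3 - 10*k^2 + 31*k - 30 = (k - 5)*(k - 3)*(k - 2)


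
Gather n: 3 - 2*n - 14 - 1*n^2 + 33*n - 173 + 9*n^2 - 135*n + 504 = 8*n^2 - 104*n + 320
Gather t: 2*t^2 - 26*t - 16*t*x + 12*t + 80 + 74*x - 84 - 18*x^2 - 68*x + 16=2*t^2 + t*(-16*x - 14) - 18*x^2 + 6*x + 12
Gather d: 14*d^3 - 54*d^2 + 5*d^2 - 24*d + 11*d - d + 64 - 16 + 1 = 14*d^3 - 49*d^2 - 14*d + 49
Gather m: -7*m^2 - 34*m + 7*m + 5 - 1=-7*m^2 - 27*m + 4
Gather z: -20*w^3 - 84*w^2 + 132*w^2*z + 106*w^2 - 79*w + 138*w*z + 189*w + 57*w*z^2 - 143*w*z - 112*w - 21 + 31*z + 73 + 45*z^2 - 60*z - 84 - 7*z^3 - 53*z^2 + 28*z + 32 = -20*w^3 + 22*w^2 - 2*w - 7*z^3 + z^2*(57*w - 8) + z*(132*w^2 - 5*w - 1)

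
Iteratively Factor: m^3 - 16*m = (m + 4)*(m^2 - 4*m) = m*(m + 4)*(m - 4)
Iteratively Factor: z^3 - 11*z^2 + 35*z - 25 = (z - 5)*(z^2 - 6*z + 5) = (z - 5)*(z - 1)*(z - 5)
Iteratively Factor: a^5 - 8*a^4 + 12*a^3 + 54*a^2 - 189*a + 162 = (a - 3)*(a^4 - 5*a^3 - 3*a^2 + 45*a - 54) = (a - 3)^2*(a^3 - 2*a^2 - 9*a + 18) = (a - 3)^2*(a - 2)*(a^2 - 9) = (a - 3)^3*(a - 2)*(a + 3)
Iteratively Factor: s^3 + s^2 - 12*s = (s - 3)*(s^2 + 4*s) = s*(s - 3)*(s + 4)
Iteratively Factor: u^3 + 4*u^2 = (u)*(u^2 + 4*u) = u^2*(u + 4)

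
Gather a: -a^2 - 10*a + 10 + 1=-a^2 - 10*a + 11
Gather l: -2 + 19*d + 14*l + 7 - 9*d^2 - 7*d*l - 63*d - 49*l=-9*d^2 - 44*d + l*(-7*d - 35) + 5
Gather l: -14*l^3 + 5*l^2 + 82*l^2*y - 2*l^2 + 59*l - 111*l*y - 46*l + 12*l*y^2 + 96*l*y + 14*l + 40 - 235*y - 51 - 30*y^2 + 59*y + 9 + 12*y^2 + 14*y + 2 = -14*l^3 + l^2*(82*y + 3) + l*(12*y^2 - 15*y + 27) - 18*y^2 - 162*y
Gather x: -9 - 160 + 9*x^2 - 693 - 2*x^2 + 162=7*x^2 - 700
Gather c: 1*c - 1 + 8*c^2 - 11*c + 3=8*c^2 - 10*c + 2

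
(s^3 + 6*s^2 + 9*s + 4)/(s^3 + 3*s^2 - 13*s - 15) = (s^2 + 5*s + 4)/(s^2 + 2*s - 15)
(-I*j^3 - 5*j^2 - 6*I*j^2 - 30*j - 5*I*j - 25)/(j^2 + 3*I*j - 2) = -(I*j^3 + j^2*(5 + 6*I) + 5*j*(6 + I) + 25)/(j^2 + 3*I*j - 2)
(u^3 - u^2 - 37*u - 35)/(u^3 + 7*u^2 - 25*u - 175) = (u^2 - 6*u - 7)/(u^2 + 2*u - 35)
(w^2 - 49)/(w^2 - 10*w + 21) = (w + 7)/(w - 3)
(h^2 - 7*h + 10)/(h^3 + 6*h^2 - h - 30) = (h - 5)/(h^2 + 8*h + 15)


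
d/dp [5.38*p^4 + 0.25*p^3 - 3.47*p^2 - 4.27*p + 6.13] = 21.52*p^3 + 0.75*p^2 - 6.94*p - 4.27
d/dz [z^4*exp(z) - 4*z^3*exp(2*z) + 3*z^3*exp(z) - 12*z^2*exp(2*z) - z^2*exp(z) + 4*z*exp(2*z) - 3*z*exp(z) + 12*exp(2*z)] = (z^4 - 8*z^3*exp(z) + 7*z^3 - 36*z^2*exp(z) + 8*z^2 - 16*z*exp(z) - 5*z + 28*exp(z) - 3)*exp(z)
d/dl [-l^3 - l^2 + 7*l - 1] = -3*l^2 - 2*l + 7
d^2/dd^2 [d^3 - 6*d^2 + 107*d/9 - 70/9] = 6*d - 12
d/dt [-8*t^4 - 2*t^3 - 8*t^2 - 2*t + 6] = -32*t^3 - 6*t^2 - 16*t - 2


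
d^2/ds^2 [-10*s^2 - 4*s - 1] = -20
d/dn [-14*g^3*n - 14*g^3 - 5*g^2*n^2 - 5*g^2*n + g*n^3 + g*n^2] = g*(-14*g^2 - 10*g*n - 5*g + 3*n^2 + 2*n)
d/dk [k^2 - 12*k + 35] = 2*k - 12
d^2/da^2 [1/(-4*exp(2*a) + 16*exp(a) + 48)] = (-(1 - exp(a))*(-exp(2*a) + 4*exp(a) + 12) + 2*(exp(a) - 2)^2*exp(a))*exp(a)/(-exp(2*a) + 4*exp(a) + 12)^3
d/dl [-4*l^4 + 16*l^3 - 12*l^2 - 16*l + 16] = -16*l^3 + 48*l^2 - 24*l - 16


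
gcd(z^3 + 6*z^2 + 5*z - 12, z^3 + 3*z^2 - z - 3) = z^2 + 2*z - 3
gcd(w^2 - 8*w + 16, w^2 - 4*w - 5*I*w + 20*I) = w - 4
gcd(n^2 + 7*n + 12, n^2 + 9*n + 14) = 1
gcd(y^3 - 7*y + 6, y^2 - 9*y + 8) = y - 1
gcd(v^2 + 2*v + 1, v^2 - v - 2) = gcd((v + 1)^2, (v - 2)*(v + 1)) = v + 1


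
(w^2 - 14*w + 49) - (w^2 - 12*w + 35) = 14 - 2*w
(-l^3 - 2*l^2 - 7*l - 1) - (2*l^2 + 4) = -l^3 - 4*l^2 - 7*l - 5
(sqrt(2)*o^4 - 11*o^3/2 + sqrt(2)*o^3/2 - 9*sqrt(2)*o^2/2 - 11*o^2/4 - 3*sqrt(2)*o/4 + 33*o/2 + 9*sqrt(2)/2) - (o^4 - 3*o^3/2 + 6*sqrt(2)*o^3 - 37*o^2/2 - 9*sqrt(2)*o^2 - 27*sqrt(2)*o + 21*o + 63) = -o^4 + sqrt(2)*o^4 - 11*sqrt(2)*o^3/2 - 4*o^3 + 9*sqrt(2)*o^2/2 + 63*o^2/4 - 9*o/2 + 105*sqrt(2)*o/4 - 63 + 9*sqrt(2)/2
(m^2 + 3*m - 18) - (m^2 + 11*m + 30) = -8*m - 48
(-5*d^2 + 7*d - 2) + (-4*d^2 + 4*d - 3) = -9*d^2 + 11*d - 5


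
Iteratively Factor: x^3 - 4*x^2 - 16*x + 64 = (x + 4)*(x^2 - 8*x + 16) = (x - 4)*(x + 4)*(x - 4)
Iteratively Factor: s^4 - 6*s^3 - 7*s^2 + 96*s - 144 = (s + 4)*(s^3 - 10*s^2 + 33*s - 36) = (s - 3)*(s + 4)*(s^2 - 7*s + 12) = (s - 4)*(s - 3)*(s + 4)*(s - 3)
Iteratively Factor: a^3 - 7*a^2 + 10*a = (a)*(a^2 - 7*a + 10) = a*(a - 2)*(a - 5)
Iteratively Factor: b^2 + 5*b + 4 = (b + 4)*(b + 1)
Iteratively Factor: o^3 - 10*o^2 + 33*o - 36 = (o - 3)*(o^2 - 7*o + 12) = (o - 4)*(o - 3)*(o - 3)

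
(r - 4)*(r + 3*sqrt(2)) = r^2 - 4*r + 3*sqrt(2)*r - 12*sqrt(2)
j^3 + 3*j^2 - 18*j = j*(j - 3)*(j + 6)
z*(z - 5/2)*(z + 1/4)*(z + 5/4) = z^4 - z^3 - 55*z^2/16 - 25*z/32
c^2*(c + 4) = c^3 + 4*c^2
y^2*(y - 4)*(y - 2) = y^4 - 6*y^3 + 8*y^2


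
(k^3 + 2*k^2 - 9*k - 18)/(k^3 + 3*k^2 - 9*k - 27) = (k + 2)/(k + 3)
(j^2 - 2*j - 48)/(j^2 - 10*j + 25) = (j^2 - 2*j - 48)/(j^2 - 10*j + 25)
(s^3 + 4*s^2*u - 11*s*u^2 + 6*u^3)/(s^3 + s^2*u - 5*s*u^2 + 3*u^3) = (s + 6*u)/(s + 3*u)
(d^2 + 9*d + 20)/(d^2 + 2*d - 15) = (d + 4)/(d - 3)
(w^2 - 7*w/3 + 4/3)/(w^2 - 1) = (w - 4/3)/(w + 1)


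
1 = 1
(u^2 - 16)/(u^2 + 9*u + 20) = (u - 4)/(u + 5)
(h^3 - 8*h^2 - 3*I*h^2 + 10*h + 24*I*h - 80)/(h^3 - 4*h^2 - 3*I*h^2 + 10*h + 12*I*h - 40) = (h - 8)/(h - 4)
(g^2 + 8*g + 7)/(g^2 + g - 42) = (g + 1)/(g - 6)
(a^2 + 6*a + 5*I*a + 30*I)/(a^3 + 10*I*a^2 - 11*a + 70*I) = (a + 6)/(a^2 + 5*I*a + 14)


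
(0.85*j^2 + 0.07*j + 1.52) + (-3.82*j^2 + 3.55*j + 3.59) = -2.97*j^2 + 3.62*j + 5.11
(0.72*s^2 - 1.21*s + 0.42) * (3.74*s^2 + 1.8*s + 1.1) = 2.6928*s^4 - 3.2294*s^3 + 0.1848*s^2 - 0.575*s + 0.462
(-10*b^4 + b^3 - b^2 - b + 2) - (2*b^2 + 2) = -10*b^4 + b^3 - 3*b^2 - b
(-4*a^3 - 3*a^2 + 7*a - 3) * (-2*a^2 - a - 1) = 8*a^5 + 10*a^4 - 7*a^3 + 2*a^2 - 4*a + 3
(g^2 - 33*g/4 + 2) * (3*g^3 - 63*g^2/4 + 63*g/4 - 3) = 3*g^5 - 81*g^4/2 + 2427*g^3/16 - 2631*g^2/16 + 225*g/4 - 6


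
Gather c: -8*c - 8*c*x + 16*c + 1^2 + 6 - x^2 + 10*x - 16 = c*(8 - 8*x) - x^2 + 10*x - 9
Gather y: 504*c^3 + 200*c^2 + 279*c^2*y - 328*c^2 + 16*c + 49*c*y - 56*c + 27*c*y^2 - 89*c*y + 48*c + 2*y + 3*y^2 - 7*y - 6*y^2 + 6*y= 504*c^3 - 128*c^2 + 8*c + y^2*(27*c - 3) + y*(279*c^2 - 40*c + 1)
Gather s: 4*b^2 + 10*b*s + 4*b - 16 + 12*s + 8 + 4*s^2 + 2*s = 4*b^2 + 4*b + 4*s^2 + s*(10*b + 14) - 8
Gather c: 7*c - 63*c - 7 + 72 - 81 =-56*c - 16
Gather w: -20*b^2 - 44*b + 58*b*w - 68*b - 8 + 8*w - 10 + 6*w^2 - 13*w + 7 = -20*b^2 - 112*b + 6*w^2 + w*(58*b - 5) - 11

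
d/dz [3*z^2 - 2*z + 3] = 6*z - 2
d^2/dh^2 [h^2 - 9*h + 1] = 2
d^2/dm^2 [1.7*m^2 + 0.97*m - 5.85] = 3.40000000000000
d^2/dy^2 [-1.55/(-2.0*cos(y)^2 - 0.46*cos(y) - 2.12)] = (-24.8*(1 - cos(y)^2)^2 - 4.278*cos(y)^3 + 13.56002*cos(y)^2 + 10.06756*cos(y) + 12.31196)/(2.0*cos(y)^2 + 0.46*cos(y) + 2.12)^3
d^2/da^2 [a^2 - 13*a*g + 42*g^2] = 2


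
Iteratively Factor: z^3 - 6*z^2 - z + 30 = (z - 3)*(z^2 - 3*z - 10) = (z - 5)*(z - 3)*(z + 2)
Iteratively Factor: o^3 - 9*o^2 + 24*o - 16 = (o - 1)*(o^2 - 8*o + 16) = (o - 4)*(o - 1)*(o - 4)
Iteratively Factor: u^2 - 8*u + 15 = (u - 3)*(u - 5)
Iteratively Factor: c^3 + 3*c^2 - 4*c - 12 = (c + 3)*(c^2 - 4) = (c + 2)*(c + 3)*(c - 2)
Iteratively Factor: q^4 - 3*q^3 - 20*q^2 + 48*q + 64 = (q + 4)*(q^3 - 7*q^2 + 8*q + 16) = (q + 1)*(q + 4)*(q^2 - 8*q + 16) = (q - 4)*(q + 1)*(q + 4)*(q - 4)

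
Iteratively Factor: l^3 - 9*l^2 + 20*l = (l - 4)*(l^2 - 5*l) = l*(l - 4)*(l - 5)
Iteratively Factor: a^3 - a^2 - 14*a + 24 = (a - 2)*(a^2 + a - 12) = (a - 2)*(a + 4)*(a - 3)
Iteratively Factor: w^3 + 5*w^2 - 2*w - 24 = (w + 4)*(w^2 + w - 6) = (w + 3)*(w + 4)*(w - 2)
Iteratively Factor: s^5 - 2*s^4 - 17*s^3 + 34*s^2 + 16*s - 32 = (s - 2)*(s^4 - 17*s^2 + 16) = (s - 2)*(s - 1)*(s^3 + s^2 - 16*s - 16) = (s - 4)*(s - 2)*(s - 1)*(s^2 + 5*s + 4) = (s - 4)*(s - 2)*(s - 1)*(s + 4)*(s + 1)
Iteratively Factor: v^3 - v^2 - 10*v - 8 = (v + 1)*(v^2 - 2*v - 8) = (v + 1)*(v + 2)*(v - 4)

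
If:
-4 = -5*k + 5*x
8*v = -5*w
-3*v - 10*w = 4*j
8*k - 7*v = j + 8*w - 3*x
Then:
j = -715*x/51 - 416/51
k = x + 4/5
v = -220*x/51 - 128/51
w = 352*x/51 + 1024/255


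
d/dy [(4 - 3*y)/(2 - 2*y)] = 1/(2*(y - 1)^2)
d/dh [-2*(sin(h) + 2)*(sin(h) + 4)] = -4*(sin(h) + 3)*cos(h)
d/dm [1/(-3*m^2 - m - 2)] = (6*m + 1)/(3*m^2 + m + 2)^2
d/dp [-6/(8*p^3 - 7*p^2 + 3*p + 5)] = 6*(24*p^2 - 14*p + 3)/(8*p^3 - 7*p^2 + 3*p + 5)^2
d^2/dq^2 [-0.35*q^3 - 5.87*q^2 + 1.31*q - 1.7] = -2.1*q - 11.74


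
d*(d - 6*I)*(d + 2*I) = d^3 - 4*I*d^2 + 12*d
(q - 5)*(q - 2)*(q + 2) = q^3 - 5*q^2 - 4*q + 20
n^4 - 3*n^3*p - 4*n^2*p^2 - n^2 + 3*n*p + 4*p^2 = (n - 1)*(n + 1)*(n - 4*p)*(n + p)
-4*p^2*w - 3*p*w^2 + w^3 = w*(-4*p + w)*(p + w)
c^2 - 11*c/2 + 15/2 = (c - 3)*(c - 5/2)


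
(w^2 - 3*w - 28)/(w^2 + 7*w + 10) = (w^2 - 3*w - 28)/(w^2 + 7*w + 10)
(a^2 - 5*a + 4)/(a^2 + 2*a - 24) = (a - 1)/(a + 6)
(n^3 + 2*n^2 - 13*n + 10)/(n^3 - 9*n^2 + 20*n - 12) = (n + 5)/(n - 6)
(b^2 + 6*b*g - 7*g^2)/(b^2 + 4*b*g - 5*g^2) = (b + 7*g)/(b + 5*g)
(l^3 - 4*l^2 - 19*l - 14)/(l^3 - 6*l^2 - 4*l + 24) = (l^2 - 6*l - 7)/(l^2 - 8*l + 12)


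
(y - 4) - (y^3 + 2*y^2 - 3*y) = -y^3 - 2*y^2 + 4*y - 4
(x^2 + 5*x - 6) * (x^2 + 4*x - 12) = x^4 + 9*x^3 + 2*x^2 - 84*x + 72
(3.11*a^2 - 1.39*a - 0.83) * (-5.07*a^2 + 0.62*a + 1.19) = -15.7677*a^4 + 8.9755*a^3 + 7.0472*a^2 - 2.1687*a - 0.9877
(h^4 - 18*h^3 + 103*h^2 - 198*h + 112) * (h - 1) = h^5 - 19*h^4 + 121*h^3 - 301*h^2 + 310*h - 112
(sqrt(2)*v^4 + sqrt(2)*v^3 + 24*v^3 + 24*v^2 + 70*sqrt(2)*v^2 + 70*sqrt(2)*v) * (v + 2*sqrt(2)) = sqrt(2)*v^5 + sqrt(2)*v^4 + 28*v^4 + 28*v^3 + 118*sqrt(2)*v^3 + 118*sqrt(2)*v^2 + 280*v^2 + 280*v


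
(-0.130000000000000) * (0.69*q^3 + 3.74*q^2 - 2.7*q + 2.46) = -0.0897*q^3 - 0.4862*q^2 + 0.351*q - 0.3198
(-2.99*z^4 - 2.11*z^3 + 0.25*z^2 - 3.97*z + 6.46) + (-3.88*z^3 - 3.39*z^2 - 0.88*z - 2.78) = -2.99*z^4 - 5.99*z^3 - 3.14*z^2 - 4.85*z + 3.68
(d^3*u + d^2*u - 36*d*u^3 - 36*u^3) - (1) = d^3*u + d^2*u - 36*d*u^3 - 36*u^3 - 1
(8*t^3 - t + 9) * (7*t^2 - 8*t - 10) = 56*t^5 - 64*t^4 - 87*t^3 + 71*t^2 - 62*t - 90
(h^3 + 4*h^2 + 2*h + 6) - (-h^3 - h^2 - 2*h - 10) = 2*h^3 + 5*h^2 + 4*h + 16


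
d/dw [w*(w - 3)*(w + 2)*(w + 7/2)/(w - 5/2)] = (12*w^4 - 20*w^3 - 113*w^2 + 190*w + 210)/(4*w^2 - 20*w + 25)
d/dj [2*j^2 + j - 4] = 4*j + 1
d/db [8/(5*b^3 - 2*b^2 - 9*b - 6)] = 8*(-15*b^2 + 4*b + 9)/(-5*b^3 + 2*b^2 + 9*b + 6)^2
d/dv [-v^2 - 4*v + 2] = -2*v - 4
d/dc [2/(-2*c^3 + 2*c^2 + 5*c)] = 2*(6*c^2 - 4*c - 5)/(c^2*(-2*c^2 + 2*c + 5)^2)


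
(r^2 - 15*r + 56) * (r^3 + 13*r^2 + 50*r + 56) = r^5 - 2*r^4 - 89*r^3 + 34*r^2 + 1960*r + 3136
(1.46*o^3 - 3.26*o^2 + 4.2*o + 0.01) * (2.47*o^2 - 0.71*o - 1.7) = 3.6062*o^5 - 9.0888*o^4 + 10.2066*o^3 + 2.5847*o^2 - 7.1471*o - 0.017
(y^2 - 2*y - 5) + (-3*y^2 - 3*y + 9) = -2*y^2 - 5*y + 4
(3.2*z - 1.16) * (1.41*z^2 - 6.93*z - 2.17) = 4.512*z^3 - 23.8116*z^2 + 1.0948*z + 2.5172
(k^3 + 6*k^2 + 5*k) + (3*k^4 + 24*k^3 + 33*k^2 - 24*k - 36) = 3*k^4 + 25*k^3 + 39*k^2 - 19*k - 36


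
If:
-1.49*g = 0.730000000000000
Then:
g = -0.49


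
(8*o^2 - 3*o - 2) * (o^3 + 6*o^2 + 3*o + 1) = 8*o^5 + 45*o^4 + 4*o^3 - 13*o^2 - 9*o - 2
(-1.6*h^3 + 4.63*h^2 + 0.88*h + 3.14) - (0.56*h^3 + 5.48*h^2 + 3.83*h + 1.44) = -2.16*h^3 - 0.850000000000001*h^2 - 2.95*h + 1.7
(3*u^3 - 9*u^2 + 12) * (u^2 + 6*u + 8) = 3*u^5 + 9*u^4 - 30*u^3 - 60*u^2 + 72*u + 96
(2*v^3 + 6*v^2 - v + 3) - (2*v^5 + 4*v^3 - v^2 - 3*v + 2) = -2*v^5 - 2*v^3 + 7*v^2 + 2*v + 1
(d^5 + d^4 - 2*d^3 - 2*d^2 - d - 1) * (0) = 0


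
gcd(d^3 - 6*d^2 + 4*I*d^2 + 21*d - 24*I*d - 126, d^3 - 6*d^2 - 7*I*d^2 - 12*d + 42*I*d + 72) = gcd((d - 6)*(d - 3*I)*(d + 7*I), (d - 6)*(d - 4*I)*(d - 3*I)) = d^2 + d*(-6 - 3*I) + 18*I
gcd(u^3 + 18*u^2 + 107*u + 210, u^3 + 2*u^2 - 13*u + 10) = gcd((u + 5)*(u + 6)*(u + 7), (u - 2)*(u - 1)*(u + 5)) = u + 5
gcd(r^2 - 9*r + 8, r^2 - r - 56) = r - 8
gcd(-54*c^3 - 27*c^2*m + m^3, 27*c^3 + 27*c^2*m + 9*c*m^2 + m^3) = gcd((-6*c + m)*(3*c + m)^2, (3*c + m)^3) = 9*c^2 + 6*c*m + m^2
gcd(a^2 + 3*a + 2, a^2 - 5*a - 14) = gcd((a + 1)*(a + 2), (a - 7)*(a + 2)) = a + 2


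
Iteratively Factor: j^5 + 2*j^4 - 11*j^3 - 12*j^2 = (j - 3)*(j^4 + 5*j^3 + 4*j^2) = j*(j - 3)*(j^3 + 5*j^2 + 4*j) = j*(j - 3)*(j + 1)*(j^2 + 4*j) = j*(j - 3)*(j + 1)*(j + 4)*(j)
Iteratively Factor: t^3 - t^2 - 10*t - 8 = (t + 2)*(t^2 - 3*t - 4) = (t + 1)*(t + 2)*(t - 4)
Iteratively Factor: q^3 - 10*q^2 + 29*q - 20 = (q - 1)*(q^2 - 9*q + 20) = (q - 4)*(q - 1)*(q - 5)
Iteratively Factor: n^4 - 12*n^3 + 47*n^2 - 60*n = (n - 4)*(n^3 - 8*n^2 + 15*n) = (n - 4)*(n - 3)*(n^2 - 5*n) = n*(n - 4)*(n - 3)*(n - 5)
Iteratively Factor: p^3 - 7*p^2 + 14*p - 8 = (p - 1)*(p^2 - 6*p + 8) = (p - 4)*(p - 1)*(p - 2)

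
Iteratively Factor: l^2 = (l)*(l)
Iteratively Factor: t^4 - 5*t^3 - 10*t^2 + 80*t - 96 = (t - 3)*(t^3 - 2*t^2 - 16*t + 32) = (t - 4)*(t - 3)*(t^2 + 2*t - 8) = (t - 4)*(t - 3)*(t + 4)*(t - 2)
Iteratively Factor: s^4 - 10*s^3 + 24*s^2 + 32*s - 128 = (s - 4)*(s^3 - 6*s^2 + 32) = (s - 4)*(s + 2)*(s^2 - 8*s + 16) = (s - 4)^2*(s + 2)*(s - 4)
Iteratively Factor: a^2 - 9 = (a - 3)*(a + 3)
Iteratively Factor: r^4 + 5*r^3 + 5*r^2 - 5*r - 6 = (r + 1)*(r^3 + 4*r^2 + r - 6) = (r + 1)*(r + 3)*(r^2 + r - 2) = (r + 1)*(r + 2)*(r + 3)*(r - 1)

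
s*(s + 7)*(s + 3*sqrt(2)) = s^3 + 3*sqrt(2)*s^2 + 7*s^2 + 21*sqrt(2)*s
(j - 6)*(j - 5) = j^2 - 11*j + 30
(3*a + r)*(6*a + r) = 18*a^2 + 9*a*r + r^2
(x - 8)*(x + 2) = x^2 - 6*x - 16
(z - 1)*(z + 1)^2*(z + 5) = z^4 + 6*z^3 + 4*z^2 - 6*z - 5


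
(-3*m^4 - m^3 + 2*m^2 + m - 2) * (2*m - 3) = -6*m^5 + 7*m^4 + 7*m^3 - 4*m^2 - 7*m + 6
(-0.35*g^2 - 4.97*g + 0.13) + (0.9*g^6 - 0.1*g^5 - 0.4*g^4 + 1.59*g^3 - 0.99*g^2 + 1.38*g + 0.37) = 0.9*g^6 - 0.1*g^5 - 0.4*g^4 + 1.59*g^3 - 1.34*g^2 - 3.59*g + 0.5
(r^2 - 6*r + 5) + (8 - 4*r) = r^2 - 10*r + 13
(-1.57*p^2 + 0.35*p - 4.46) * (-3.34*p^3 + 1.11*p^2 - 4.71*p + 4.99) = 5.2438*p^5 - 2.9117*p^4 + 22.6796*p^3 - 14.4334*p^2 + 22.7531*p - 22.2554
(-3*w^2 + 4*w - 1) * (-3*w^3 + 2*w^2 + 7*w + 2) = 9*w^5 - 18*w^4 - 10*w^3 + 20*w^2 + w - 2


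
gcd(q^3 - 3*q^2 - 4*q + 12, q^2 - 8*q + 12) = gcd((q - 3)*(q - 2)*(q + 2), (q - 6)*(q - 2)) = q - 2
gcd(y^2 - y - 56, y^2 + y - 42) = y + 7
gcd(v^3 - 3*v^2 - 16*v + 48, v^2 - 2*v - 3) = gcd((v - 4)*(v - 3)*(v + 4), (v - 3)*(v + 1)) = v - 3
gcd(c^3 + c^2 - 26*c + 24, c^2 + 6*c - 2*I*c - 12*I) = c + 6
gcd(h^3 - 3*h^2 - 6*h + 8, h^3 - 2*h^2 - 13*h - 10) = h + 2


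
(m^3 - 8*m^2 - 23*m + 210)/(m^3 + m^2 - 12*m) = (m^3 - 8*m^2 - 23*m + 210)/(m*(m^2 + m - 12))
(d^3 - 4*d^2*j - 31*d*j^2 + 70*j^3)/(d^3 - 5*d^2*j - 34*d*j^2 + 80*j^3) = (d - 7*j)/(d - 8*j)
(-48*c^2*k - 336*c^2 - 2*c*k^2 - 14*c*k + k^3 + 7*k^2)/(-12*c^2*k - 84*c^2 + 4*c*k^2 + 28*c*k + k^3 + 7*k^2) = (8*c - k)/(2*c - k)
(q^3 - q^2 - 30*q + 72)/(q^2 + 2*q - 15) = (q^2 + 2*q - 24)/(q + 5)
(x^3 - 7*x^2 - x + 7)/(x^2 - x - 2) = (x^2 - 8*x + 7)/(x - 2)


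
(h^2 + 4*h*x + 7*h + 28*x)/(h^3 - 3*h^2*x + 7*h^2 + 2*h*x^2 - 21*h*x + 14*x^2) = (h + 4*x)/(h^2 - 3*h*x + 2*x^2)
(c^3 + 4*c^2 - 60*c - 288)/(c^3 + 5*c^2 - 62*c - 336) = (c + 6)/(c + 7)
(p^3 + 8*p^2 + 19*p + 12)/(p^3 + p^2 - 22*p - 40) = (p^2 + 4*p + 3)/(p^2 - 3*p - 10)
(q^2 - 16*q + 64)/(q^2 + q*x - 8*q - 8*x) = (q - 8)/(q + x)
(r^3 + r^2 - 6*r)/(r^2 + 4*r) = (r^2 + r - 6)/(r + 4)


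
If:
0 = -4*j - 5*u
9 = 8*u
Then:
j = -45/32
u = 9/8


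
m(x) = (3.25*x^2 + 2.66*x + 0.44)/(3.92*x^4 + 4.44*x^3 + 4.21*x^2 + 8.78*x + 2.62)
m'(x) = (6.5*x + 2.66)/(3.92*x^4 + 4.44*x^3 + 4.21*x^2 + 8.78*x + 2.62) + (3.25*x^2 + 2.66*x + 0.44)*(-15.68*x^3 - 13.32*x^2 - 8.42*x - 8.78)/(3.92*x^4 + 4.44*x^3 + 4.21*x^2 + 8.78*x + 2.62)^2 = (-25.48*x^5 - 45.7116*x^4 - 30.52*x^3 + 11.4756*x^2 + 13.3252*x + 3.106)/(15.3664*x^8 + 34.8096*x^7 + 52.72*x^6 + 106.22*x^5 + 116.2313*x^4 + 97.1932*x^3 + 99.1488*x^2 + 46.0072*x + 6.8644)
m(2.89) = 0.08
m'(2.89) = -0.05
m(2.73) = 0.09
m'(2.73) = -0.05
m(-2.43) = 0.17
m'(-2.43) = 0.17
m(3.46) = 0.06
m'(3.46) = -0.03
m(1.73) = 0.17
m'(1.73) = -0.12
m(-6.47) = 0.02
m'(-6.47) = 0.01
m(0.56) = 0.29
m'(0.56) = 0.03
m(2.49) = 0.10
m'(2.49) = -0.06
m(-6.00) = 0.02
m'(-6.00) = 0.01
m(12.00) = 0.01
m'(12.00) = -0.00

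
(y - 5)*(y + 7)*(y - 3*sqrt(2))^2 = y^4 - 6*sqrt(2)*y^3 + 2*y^3 - 17*y^2 - 12*sqrt(2)*y^2 + 36*y + 210*sqrt(2)*y - 630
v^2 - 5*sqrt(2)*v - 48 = (v - 8*sqrt(2))*(v + 3*sqrt(2))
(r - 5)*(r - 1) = r^2 - 6*r + 5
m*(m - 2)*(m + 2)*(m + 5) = m^4 + 5*m^3 - 4*m^2 - 20*m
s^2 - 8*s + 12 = (s - 6)*(s - 2)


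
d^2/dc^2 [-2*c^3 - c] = -12*c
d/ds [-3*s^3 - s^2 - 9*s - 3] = -9*s^2 - 2*s - 9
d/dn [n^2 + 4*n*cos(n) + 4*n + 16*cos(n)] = -4*n*sin(n) + 2*n - 16*sin(n) + 4*cos(n) + 4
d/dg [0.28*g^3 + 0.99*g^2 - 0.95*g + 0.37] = 0.84*g^2 + 1.98*g - 0.95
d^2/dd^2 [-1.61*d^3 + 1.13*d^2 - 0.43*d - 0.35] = 2.26 - 9.66*d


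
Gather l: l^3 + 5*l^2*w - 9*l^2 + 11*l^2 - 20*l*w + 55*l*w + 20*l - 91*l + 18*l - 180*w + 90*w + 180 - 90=l^3 + l^2*(5*w + 2) + l*(35*w - 53) - 90*w + 90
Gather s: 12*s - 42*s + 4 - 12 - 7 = -30*s - 15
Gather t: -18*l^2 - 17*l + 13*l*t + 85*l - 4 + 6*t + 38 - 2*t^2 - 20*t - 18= -18*l^2 + 68*l - 2*t^2 + t*(13*l - 14) + 16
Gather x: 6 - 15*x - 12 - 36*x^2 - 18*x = -36*x^2 - 33*x - 6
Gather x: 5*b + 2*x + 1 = 5*b + 2*x + 1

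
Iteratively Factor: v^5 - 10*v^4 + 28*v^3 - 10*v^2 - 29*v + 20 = (v - 5)*(v^4 - 5*v^3 + 3*v^2 + 5*v - 4) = (v - 5)*(v - 4)*(v^3 - v^2 - v + 1) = (v - 5)*(v - 4)*(v + 1)*(v^2 - 2*v + 1) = (v - 5)*(v - 4)*(v - 1)*(v + 1)*(v - 1)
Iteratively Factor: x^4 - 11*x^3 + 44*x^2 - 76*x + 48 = (x - 4)*(x^3 - 7*x^2 + 16*x - 12) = (x - 4)*(x - 2)*(x^2 - 5*x + 6) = (x - 4)*(x - 3)*(x - 2)*(x - 2)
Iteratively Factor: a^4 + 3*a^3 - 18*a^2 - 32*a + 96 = (a - 3)*(a^3 + 6*a^2 - 32) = (a - 3)*(a + 4)*(a^2 + 2*a - 8) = (a - 3)*(a - 2)*(a + 4)*(a + 4)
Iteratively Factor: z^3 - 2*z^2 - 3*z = (z + 1)*(z^2 - 3*z) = (z - 3)*(z + 1)*(z)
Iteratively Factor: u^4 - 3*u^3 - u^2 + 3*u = (u + 1)*(u^3 - 4*u^2 + 3*u) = (u - 1)*(u + 1)*(u^2 - 3*u) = u*(u - 1)*(u + 1)*(u - 3)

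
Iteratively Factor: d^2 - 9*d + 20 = (d - 4)*(d - 5)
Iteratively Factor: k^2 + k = (k)*(k + 1)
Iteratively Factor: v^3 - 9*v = (v)*(v^2 - 9) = v*(v + 3)*(v - 3)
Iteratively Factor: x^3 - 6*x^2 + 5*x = (x - 5)*(x^2 - x) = (x - 5)*(x - 1)*(x)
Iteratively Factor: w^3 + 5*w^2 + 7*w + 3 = (w + 1)*(w^2 + 4*w + 3) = (w + 1)*(w + 3)*(w + 1)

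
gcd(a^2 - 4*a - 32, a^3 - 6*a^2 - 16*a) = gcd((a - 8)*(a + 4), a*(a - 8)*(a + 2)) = a - 8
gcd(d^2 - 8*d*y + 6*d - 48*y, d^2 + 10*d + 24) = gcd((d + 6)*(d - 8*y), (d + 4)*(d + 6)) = d + 6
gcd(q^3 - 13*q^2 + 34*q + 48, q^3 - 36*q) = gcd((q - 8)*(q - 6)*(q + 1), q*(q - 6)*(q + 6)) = q - 6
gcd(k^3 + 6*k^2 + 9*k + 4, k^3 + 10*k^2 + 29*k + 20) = k^2 + 5*k + 4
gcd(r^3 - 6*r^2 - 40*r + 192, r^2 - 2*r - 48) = r^2 - 2*r - 48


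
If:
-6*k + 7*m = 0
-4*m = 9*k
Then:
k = 0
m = 0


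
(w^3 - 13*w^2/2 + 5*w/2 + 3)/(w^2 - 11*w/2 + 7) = (2*w^3 - 13*w^2 + 5*w + 6)/(2*w^2 - 11*w + 14)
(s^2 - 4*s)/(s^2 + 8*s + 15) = s*(s - 4)/(s^2 + 8*s + 15)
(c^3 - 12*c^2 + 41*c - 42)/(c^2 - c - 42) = (c^2 - 5*c + 6)/(c + 6)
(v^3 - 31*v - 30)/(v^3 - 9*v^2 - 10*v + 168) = (v^2 + 6*v + 5)/(v^2 - 3*v - 28)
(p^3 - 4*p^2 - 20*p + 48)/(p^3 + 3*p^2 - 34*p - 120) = (p - 2)/(p + 5)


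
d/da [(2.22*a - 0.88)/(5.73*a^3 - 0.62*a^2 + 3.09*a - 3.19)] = (-25.4412*a^3 + 16.5036*a^2 - 1.0912*a - 4.3626)/(32.8329*a^6 - 7.1052*a^5 + 35.7958*a^4 - 40.389*a^3 + 13.5037*a^2 - 19.7142*a + 10.1761)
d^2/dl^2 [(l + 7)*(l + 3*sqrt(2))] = 2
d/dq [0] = 0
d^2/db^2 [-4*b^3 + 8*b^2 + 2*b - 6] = 16 - 24*b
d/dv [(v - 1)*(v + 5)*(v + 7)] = 3*v^2 + 22*v + 23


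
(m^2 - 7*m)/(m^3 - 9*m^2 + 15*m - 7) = m/(m^2 - 2*m + 1)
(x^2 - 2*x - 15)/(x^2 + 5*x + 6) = (x - 5)/(x + 2)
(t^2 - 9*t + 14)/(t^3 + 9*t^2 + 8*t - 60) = (t - 7)/(t^2 + 11*t + 30)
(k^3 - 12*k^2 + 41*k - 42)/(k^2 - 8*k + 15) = (k^2 - 9*k + 14)/(k - 5)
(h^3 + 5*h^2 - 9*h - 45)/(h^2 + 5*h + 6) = (h^2 + 2*h - 15)/(h + 2)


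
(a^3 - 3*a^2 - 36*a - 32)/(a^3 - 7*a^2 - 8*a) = (a + 4)/a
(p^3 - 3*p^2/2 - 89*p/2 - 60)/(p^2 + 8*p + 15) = (p^2 - 13*p/2 - 12)/(p + 3)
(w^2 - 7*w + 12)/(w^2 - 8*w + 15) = (w - 4)/(w - 5)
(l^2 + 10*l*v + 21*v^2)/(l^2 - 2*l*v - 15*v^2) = (-l - 7*v)/(-l + 5*v)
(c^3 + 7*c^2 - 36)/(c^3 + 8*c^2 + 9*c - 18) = (c - 2)/(c - 1)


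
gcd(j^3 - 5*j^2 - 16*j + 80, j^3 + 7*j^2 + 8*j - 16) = j + 4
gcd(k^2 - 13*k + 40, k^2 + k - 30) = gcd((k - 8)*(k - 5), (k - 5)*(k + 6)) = k - 5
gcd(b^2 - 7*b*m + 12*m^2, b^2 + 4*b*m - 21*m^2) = b - 3*m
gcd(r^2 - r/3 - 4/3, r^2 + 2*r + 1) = r + 1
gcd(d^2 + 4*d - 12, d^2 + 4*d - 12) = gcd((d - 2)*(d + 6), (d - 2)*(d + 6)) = d^2 + 4*d - 12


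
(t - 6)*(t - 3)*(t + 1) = t^3 - 8*t^2 + 9*t + 18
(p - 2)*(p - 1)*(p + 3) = p^3 - 7*p + 6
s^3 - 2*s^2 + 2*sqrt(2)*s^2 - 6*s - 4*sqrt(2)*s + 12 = (s - 2)*(s - sqrt(2))*(s + 3*sqrt(2))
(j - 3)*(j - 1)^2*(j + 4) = j^4 - j^3 - 13*j^2 + 25*j - 12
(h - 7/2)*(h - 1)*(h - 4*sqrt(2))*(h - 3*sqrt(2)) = h^4 - 7*sqrt(2)*h^3 - 9*h^3/2 + 55*h^2/2 + 63*sqrt(2)*h^2/2 - 108*h - 49*sqrt(2)*h/2 + 84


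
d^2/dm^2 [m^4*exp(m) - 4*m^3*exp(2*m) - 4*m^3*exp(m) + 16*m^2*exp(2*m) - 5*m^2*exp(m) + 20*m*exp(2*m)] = (m^4 - 16*m^3*exp(m) + 4*m^3 + 16*m^2*exp(m) - 17*m^2 + 184*m*exp(m) - 44*m + 112*exp(m) - 10)*exp(m)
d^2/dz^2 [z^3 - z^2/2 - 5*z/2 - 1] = 6*z - 1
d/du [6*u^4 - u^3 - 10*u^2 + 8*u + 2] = 24*u^3 - 3*u^2 - 20*u + 8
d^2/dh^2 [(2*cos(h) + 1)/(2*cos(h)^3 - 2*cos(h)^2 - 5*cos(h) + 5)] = (40*(1 - cos(h)^2)^2 + 32*cos(h)^6 + 44*cos(h)^5 - 244*cos(h)^3 - 96*cos(h)^2 + 215*cos(h) + 130)/((5 - 2*cos(h)^2)^3*(cos(h) - 1)^2)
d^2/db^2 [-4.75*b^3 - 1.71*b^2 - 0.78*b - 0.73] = -28.5*b - 3.42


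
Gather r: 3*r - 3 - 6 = 3*r - 9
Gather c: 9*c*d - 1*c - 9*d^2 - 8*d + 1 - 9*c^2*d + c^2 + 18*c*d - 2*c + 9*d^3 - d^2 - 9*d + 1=c^2*(1 - 9*d) + c*(27*d - 3) + 9*d^3 - 10*d^2 - 17*d + 2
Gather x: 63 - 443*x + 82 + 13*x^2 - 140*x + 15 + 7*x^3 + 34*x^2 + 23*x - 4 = 7*x^3 + 47*x^2 - 560*x + 156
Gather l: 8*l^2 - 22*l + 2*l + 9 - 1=8*l^2 - 20*l + 8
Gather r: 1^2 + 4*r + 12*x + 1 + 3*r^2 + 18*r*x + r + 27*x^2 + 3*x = 3*r^2 + r*(18*x + 5) + 27*x^2 + 15*x + 2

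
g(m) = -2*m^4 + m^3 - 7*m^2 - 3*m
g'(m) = -8*m^3 + 3*m^2 - 14*m - 3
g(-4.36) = -925.60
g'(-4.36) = 778.12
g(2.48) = -110.89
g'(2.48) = -141.29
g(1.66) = -34.88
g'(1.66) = -54.57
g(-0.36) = 0.09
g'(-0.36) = 2.80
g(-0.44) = -0.20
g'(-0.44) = 4.42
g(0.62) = -4.61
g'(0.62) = -12.43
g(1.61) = -32.24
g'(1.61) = -51.15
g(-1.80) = -44.11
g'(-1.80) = 78.58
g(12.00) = -40788.00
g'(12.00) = -13563.00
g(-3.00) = -243.00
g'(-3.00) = 282.00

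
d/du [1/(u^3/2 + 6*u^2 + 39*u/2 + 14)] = 6*(-u^2 - 8*u - 13)/(u^3 + 12*u^2 + 39*u + 28)^2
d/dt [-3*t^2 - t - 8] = -6*t - 1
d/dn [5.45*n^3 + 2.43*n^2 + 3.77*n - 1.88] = 16.35*n^2 + 4.86*n + 3.77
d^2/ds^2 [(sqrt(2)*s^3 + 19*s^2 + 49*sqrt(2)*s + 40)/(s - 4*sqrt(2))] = 2*(sqrt(2)*s^3 - 24*s^2 + 96*sqrt(2)*s + 1040)/(s^3 - 12*sqrt(2)*s^2 + 96*s - 128*sqrt(2))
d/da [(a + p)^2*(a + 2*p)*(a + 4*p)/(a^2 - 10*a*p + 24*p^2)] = 2*(a^5 - 11*a^4*p - 32*a^3*p^2 + 172*a^2*p^3 + 496*a*p^4 + 304*p^5)/(a^4 - 20*a^3*p + 148*a^2*p^2 - 480*a*p^3 + 576*p^4)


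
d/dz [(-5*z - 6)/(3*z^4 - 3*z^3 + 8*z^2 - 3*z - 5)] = (45*z^4 + 42*z^3 - 14*z^2 + 96*z + 7)/(9*z^8 - 18*z^7 + 57*z^6 - 66*z^5 + 52*z^4 - 18*z^3 - 71*z^2 + 30*z + 25)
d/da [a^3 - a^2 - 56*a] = 3*a^2 - 2*a - 56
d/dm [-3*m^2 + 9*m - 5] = 9 - 6*m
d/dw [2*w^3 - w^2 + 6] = 2*w*(3*w - 1)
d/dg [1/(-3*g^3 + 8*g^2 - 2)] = g*(9*g - 16)/(3*g^3 - 8*g^2 + 2)^2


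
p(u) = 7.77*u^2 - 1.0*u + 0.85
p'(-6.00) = -94.24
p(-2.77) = 63.24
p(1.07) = 8.68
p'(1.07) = 15.63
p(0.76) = 4.58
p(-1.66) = 23.92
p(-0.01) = 0.86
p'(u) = 15.54*u - 1.0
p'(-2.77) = -44.05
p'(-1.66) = -26.80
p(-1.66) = 23.92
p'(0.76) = 10.81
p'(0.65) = 9.10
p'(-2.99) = -47.46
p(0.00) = 0.85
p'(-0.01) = -1.16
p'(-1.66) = -26.80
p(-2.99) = 73.30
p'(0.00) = -1.00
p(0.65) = 3.48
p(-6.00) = 286.57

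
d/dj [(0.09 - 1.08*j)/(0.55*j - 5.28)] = (3.109095*j - 29.847312)/(0.55*j - 5.28)^3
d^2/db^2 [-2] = 0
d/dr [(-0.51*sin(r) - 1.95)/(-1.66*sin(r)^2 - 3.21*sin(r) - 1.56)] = (-6.474*sin(r) + 0.4233*cos(2*r) - 5.8872)*cos(r)/(1.66*sin(r)^2 + 3.21*sin(r) + 1.56)^2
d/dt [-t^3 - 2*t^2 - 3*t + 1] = -3*t^2 - 4*t - 3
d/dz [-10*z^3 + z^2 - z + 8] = -30*z^2 + 2*z - 1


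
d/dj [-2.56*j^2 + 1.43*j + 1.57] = 1.43 - 5.12*j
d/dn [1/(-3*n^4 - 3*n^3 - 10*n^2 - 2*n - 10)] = (12*n^3 + 9*n^2 + 20*n + 2)/(3*n^4 + 3*n^3 + 10*n^2 + 2*n + 10)^2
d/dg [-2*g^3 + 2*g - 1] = 2 - 6*g^2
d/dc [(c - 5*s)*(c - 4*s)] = 2*c - 9*s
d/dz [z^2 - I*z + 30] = 2*z - I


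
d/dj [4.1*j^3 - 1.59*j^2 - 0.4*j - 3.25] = 12.3*j^2 - 3.18*j - 0.4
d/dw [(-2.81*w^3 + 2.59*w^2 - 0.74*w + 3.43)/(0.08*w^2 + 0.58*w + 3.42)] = (-0.2248*w^4 - 3.2596*w^3 - 27.2692*w^2 + 17.1668*w - 4.5202)/(0.0064*w^4 + 0.0928*w^3 + 0.8836*w^2 + 3.9672*w + 11.6964)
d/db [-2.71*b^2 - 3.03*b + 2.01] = -5.42*b - 3.03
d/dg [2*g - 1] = 2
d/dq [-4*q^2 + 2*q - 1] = 2 - 8*q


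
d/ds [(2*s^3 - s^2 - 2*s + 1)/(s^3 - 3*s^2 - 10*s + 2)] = (-5*s^4 - 36*s^3 + 13*s^2 + 2*s + 6)/(s^6 - 6*s^5 - 11*s^4 + 64*s^3 + 88*s^2 - 40*s + 4)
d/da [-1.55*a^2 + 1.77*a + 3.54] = 1.77 - 3.1*a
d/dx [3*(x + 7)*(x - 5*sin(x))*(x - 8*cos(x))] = 3*(x + 7)*(x - 5*sin(x))*(8*sin(x) + 1) - 3*(x + 7)*(x - 8*cos(x))*(5*cos(x) - 1) + 3*(x - 5*sin(x))*(x - 8*cos(x))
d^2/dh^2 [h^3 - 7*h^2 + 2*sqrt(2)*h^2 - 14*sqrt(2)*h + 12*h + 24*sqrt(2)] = 6*h - 14 + 4*sqrt(2)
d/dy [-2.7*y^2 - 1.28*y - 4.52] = -5.4*y - 1.28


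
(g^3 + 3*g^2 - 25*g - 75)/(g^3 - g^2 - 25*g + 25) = (g + 3)/(g - 1)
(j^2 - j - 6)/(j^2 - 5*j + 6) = (j + 2)/(j - 2)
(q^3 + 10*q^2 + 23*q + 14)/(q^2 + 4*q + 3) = (q^2 + 9*q + 14)/(q + 3)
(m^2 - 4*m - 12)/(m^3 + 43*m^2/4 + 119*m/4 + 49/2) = 4*(m - 6)/(4*m^2 + 35*m + 49)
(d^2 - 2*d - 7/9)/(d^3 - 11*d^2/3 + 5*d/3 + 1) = (d - 7/3)/(d^2 - 4*d + 3)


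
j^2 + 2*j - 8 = (j - 2)*(j + 4)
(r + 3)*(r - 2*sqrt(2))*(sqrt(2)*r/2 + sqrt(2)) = sqrt(2)*r^3/2 - 2*r^2 + 5*sqrt(2)*r^2/2 - 10*r + 3*sqrt(2)*r - 12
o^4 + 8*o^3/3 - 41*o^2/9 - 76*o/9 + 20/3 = (o - 5/3)*(o - 2/3)*(o + 2)*(o + 3)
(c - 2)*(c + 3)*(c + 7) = c^3 + 8*c^2 + c - 42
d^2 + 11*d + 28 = (d + 4)*(d + 7)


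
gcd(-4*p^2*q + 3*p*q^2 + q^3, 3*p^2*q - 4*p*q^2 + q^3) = p*q - q^2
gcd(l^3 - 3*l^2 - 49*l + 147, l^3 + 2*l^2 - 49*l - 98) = l^2 - 49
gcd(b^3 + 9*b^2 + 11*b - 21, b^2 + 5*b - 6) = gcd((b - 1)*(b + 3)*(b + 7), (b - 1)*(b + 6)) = b - 1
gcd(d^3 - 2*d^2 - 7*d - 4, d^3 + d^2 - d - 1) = d^2 + 2*d + 1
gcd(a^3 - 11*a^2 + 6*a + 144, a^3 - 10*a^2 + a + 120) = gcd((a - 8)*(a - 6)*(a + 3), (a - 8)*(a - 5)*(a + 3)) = a^2 - 5*a - 24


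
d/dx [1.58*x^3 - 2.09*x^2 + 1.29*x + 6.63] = 4.74*x^2 - 4.18*x + 1.29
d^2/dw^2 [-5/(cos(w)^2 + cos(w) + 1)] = 5*(4*sin(w)^4 + sin(w)^2 - 19*cos(w)/4 + 3*cos(3*w)/4 - 5)/(-sin(w)^2 + cos(w) + 2)^3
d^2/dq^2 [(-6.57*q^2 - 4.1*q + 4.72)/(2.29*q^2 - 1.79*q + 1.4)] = (-96.863794*q^3 + 274.893432*q^2 - 37.218912*q - 46.321536)/(12.008989*q^6 - 28.160817*q^5 + 44.037387*q^4 - 40.167779*q^3 + 26.92242*q^2 - 10.5252*q + 2.744)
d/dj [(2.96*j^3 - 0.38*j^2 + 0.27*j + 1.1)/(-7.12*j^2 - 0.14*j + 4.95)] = (-21.0752*j^4 - 0.8288*j^3 + 45.9316*j^2 + 11.902*j + 1.4905)/(50.6944*j^4 + 1.9936*j^3 - 70.4684*j^2 - 1.386*j + 24.5025)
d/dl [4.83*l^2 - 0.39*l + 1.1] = 9.66*l - 0.39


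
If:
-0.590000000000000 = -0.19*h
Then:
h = 3.11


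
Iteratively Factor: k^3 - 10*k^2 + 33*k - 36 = (k - 3)*(k^2 - 7*k + 12) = (k - 3)^2*(k - 4)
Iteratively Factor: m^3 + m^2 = (m)*(m^2 + m) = m^2*(m + 1)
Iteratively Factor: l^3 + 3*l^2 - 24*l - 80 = (l - 5)*(l^2 + 8*l + 16) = (l - 5)*(l + 4)*(l + 4)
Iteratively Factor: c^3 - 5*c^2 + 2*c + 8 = (c - 4)*(c^2 - c - 2) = (c - 4)*(c + 1)*(c - 2)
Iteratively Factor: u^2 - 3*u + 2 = (u - 1)*(u - 2)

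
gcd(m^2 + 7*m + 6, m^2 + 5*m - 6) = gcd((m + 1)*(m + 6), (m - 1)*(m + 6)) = m + 6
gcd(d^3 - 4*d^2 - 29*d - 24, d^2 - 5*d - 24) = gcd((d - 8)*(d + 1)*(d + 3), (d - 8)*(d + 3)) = d^2 - 5*d - 24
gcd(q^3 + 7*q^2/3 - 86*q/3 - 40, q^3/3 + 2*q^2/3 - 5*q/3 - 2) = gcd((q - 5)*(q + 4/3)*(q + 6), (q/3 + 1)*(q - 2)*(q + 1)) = 1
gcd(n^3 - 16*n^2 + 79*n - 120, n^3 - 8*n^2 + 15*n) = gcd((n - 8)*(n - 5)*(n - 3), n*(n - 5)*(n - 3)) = n^2 - 8*n + 15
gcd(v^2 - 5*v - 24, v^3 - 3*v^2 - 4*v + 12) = 1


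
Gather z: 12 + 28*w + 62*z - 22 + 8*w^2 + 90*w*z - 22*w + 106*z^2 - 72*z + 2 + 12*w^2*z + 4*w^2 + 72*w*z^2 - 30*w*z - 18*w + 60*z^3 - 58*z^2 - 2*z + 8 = 12*w^2 - 12*w + 60*z^3 + z^2*(72*w + 48) + z*(12*w^2 + 60*w - 12)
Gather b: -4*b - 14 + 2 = -4*b - 12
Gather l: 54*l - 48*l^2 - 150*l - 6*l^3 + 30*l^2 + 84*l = -6*l^3 - 18*l^2 - 12*l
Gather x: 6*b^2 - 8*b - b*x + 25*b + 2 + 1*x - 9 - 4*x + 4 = 6*b^2 + 17*b + x*(-b - 3) - 3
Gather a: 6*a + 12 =6*a + 12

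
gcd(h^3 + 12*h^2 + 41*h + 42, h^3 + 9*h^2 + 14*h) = h^2 + 9*h + 14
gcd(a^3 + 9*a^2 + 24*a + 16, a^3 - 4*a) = 1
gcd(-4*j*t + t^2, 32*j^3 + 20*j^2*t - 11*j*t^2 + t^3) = -4*j + t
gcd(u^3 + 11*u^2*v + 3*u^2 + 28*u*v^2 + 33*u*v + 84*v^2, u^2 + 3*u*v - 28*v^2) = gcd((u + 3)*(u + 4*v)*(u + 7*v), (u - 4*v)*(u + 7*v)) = u + 7*v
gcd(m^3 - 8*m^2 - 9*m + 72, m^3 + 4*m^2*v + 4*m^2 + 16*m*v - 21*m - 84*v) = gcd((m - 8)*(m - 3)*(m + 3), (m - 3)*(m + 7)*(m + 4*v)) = m - 3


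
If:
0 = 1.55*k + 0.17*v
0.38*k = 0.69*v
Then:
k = 0.00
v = 0.00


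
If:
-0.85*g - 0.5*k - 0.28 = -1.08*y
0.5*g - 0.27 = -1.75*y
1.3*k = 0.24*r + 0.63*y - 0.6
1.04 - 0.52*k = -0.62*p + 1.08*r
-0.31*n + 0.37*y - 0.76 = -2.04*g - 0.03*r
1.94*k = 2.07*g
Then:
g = -0.07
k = -0.07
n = -2.53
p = 1.15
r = 1.66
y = 0.17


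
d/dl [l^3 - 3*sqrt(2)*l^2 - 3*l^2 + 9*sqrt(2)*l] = 3*l^2 - 6*sqrt(2)*l - 6*l + 9*sqrt(2)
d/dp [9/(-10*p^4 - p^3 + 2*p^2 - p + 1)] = 9*(40*p^3 + 3*p^2 - 4*p + 1)/(10*p^4 + p^3 - 2*p^2 + p - 1)^2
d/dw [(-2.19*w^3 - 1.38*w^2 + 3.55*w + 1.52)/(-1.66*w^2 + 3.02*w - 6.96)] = (3.6354*w^4 - 13.2276*w^3 + 47.4526*w^2 + 24.256*w - 29.2984)/(2.7556*w^4 - 10.0264*w^3 + 32.2276*w^2 - 42.0384*w + 48.4416)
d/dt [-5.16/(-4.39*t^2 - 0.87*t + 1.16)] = (-45.3048*t - 4.4892)/(4.39*t^2 + 0.87*t - 1.16)^2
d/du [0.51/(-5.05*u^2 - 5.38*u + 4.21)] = (5.151*u + 2.7438)/(5.05*u^2 + 5.38*u - 4.21)^2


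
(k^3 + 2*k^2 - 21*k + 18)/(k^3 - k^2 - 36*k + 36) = (k - 3)/(k - 6)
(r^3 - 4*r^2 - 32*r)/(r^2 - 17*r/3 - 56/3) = 3*r*(r + 4)/(3*r + 7)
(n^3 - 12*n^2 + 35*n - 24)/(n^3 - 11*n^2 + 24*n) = (n - 1)/n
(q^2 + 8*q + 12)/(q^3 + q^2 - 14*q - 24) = (q + 6)/(q^2 - q - 12)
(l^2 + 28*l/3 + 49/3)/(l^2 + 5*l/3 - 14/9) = 3*(l + 7)/(3*l - 2)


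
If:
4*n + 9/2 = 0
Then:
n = -9/8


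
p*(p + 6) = p^2 + 6*p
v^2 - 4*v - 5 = (v - 5)*(v + 1)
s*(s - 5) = s^2 - 5*s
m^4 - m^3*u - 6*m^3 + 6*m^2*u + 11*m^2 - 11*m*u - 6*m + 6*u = (m - 3)*(m - 2)*(m - 1)*(m - u)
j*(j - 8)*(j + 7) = j^3 - j^2 - 56*j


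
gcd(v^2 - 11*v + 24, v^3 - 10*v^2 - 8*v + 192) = v - 8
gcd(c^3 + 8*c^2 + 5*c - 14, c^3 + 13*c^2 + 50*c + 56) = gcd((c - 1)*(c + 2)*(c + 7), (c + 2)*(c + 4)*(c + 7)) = c^2 + 9*c + 14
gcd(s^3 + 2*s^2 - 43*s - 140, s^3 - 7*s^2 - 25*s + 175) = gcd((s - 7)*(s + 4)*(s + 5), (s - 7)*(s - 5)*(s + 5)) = s^2 - 2*s - 35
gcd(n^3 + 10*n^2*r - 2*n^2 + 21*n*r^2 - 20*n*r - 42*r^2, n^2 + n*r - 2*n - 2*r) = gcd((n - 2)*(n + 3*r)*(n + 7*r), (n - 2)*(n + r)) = n - 2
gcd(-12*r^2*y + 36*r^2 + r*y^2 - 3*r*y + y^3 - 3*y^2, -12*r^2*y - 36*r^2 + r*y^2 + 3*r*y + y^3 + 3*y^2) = -12*r^2 + r*y + y^2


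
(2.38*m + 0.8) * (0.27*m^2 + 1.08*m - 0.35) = 0.6426*m^3 + 2.7864*m^2 + 0.0310000000000001*m - 0.28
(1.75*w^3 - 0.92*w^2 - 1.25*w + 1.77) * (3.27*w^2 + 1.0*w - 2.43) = 5.7225*w^5 - 1.2584*w^4 - 9.26*w^3 + 6.7735*w^2 + 4.8075*w - 4.3011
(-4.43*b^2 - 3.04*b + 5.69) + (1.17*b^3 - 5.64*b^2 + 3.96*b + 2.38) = 1.17*b^3 - 10.07*b^2 + 0.92*b + 8.07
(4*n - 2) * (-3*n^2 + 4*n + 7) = -12*n^3 + 22*n^2 + 20*n - 14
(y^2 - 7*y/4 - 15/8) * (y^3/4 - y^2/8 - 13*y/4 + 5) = y^5/4 - 9*y^4/16 - 7*y^3/2 + 699*y^2/64 - 85*y/32 - 75/8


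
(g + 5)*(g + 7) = g^2 + 12*g + 35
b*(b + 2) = b^2 + 2*b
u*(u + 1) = u^2 + u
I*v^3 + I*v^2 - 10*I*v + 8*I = (v - 2)*(v + 4)*(I*v - I)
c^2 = c^2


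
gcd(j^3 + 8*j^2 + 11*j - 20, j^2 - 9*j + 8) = j - 1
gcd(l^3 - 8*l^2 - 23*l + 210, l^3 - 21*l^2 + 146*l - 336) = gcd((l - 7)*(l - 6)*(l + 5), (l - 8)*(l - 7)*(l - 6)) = l^2 - 13*l + 42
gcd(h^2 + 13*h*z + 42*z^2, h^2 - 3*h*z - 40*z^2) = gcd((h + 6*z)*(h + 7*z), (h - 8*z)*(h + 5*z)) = 1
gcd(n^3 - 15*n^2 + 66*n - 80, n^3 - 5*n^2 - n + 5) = n - 5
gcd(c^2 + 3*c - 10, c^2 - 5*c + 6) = c - 2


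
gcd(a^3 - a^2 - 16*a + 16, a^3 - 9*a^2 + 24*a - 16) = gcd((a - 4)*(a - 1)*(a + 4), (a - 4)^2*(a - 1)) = a^2 - 5*a + 4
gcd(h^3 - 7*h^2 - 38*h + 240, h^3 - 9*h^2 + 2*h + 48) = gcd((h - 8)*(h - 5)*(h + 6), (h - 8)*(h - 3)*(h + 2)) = h - 8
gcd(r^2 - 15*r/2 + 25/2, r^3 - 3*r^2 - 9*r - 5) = r - 5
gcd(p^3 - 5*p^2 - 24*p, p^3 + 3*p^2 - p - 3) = p + 3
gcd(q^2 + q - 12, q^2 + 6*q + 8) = q + 4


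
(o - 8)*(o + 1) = o^2 - 7*o - 8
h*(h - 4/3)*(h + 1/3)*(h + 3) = h^4 + 2*h^3 - 31*h^2/9 - 4*h/3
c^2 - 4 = (c - 2)*(c + 2)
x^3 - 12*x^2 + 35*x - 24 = (x - 8)*(x - 3)*(x - 1)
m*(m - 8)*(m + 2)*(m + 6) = m^4 - 52*m^2 - 96*m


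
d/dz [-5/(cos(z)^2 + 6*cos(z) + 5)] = -10*(cos(z) + 3)*sin(z)/(cos(z)^2 + 6*cos(z) + 5)^2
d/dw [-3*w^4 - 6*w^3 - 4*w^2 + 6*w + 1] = -12*w^3 - 18*w^2 - 8*w + 6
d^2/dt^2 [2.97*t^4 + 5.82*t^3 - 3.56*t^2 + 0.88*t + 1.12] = 35.64*t^2 + 34.92*t - 7.12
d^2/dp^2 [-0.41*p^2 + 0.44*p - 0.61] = -0.820000000000000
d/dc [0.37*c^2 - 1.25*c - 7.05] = 0.74*c - 1.25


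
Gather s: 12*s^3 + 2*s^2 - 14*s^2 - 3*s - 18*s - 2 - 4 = 12*s^3 - 12*s^2 - 21*s - 6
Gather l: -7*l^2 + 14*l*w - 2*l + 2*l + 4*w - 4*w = -7*l^2 + 14*l*w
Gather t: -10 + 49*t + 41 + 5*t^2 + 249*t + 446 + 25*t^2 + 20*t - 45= 30*t^2 + 318*t + 432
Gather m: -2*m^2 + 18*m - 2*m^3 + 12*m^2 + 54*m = -2*m^3 + 10*m^2 + 72*m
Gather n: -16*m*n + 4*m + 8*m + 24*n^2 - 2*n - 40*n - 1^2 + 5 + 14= 12*m + 24*n^2 + n*(-16*m - 42) + 18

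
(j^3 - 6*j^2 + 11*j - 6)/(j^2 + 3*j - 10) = (j^2 - 4*j + 3)/(j + 5)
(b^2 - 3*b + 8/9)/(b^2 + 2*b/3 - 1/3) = (b - 8/3)/(b + 1)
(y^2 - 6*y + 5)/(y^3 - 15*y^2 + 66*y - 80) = (y - 1)/(y^2 - 10*y + 16)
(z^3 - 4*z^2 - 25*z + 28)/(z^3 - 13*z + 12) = (z - 7)/(z - 3)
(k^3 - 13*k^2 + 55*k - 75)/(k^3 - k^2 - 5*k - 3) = (k^2 - 10*k + 25)/(k^2 + 2*k + 1)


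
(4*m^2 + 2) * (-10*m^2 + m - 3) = -40*m^4 + 4*m^3 - 32*m^2 + 2*m - 6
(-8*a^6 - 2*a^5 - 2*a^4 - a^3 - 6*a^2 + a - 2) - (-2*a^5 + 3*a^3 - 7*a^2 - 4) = -8*a^6 - 2*a^4 - 4*a^3 + a^2 + a + 2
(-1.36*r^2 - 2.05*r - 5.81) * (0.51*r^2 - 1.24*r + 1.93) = -0.6936*r^4 + 0.6409*r^3 - 3.0459*r^2 + 3.2479*r - 11.2133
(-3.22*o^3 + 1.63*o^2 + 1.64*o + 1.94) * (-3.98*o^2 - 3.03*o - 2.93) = 12.8156*o^5 + 3.2692*o^4 - 2.0315*o^3 - 17.4663*o^2 - 10.6834*o - 5.6842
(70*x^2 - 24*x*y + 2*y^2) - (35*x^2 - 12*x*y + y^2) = 35*x^2 - 12*x*y + y^2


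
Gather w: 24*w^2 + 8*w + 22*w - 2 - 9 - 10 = 24*w^2 + 30*w - 21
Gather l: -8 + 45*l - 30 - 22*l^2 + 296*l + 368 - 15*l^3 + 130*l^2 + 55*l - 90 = -15*l^3 + 108*l^2 + 396*l + 240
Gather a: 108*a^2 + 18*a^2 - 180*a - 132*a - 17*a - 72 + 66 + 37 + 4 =126*a^2 - 329*a + 35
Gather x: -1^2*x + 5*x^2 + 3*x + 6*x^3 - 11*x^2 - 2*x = 6*x^3 - 6*x^2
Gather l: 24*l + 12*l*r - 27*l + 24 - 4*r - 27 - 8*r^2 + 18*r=l*(12*r - 3) - 8*r^2 + 14*r - 3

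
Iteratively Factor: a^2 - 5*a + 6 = (a - 2)*(a - 3)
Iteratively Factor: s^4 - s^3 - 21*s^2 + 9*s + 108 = (s - 4)*(s^3 + 3*s^2 - 9*s - 27) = (s - 4)*(s - 3)*(s^2 + 6*s + 9) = (s - 4)*(s - 3)*(s + 3)*(s + 3)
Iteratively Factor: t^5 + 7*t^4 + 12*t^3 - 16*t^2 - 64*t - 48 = (t + 2)*(t^4 + 5*t^3 + 2*t^2 - 20*t - 24) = (t - 2)*(t + 2)*(t^3 + 7*t^2 + 16*t + 12) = (t - 2)*(t + 2)^2*(t^2 + 5*t + 6) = (t - 2)*(t + 2)^2*(t + 3)*(t + 2)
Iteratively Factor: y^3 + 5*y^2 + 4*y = (y + 1)*(y^2 + 4*y) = (y + 1)*(y + 4)*(y)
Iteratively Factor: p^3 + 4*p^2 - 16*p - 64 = (p + 4)*(p^2 - 16) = (p - 4)*(p + 4)*(p + 4)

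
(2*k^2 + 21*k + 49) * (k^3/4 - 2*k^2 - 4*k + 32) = k^5/2 + 5*k^4/4 - 151*k^3/4 - 118*k^2 + 476*k + 1568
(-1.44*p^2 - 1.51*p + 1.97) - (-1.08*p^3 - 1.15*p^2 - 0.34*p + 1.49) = 1.08*p^3 - 0.29*p^2 - 1.17*p + 0.48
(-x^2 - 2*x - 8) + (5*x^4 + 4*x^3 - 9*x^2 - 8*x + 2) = 5*x^4 + 4*x^3 - 10*x^2 - 10*x - 6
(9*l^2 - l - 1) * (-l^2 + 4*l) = -9*l^4 + 37*l^3 - 3*l^2 - 4*l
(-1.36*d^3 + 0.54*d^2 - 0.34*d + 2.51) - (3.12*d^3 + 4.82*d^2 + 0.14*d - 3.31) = -4.48*d^3 - 4.28*d^2 - 0.48*d + 5.82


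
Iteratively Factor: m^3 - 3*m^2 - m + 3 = (m - 3)*(m^2 - 1) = (m - 3)*(m + 1)*(m - 1)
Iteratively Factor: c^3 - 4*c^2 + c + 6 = (c - 3)*(c^2 - c - 2) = (c - 3)*(c + 1)*(c - 2)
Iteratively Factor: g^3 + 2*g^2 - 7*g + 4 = (g - 1)*(g^2 + 3*g - 4) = (g - 1)*(g + 4)*(g - 1)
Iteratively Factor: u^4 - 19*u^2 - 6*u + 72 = (u - 2)*(u^3 + 2*u^2 - 15*u - 36) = (u - 2)*(u + 3)*(u^2 - u - 12) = (u - 4)*(u - 2)*(u + 3)*(u + 3)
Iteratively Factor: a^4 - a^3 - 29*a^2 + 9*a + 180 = (a + 3)*(a^3 - 4*a^2 - 17*a + 60) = (a - 3)*(a + 3)*(a^2 - a - 20) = (a - 5)*(a - 3)*(a + 3)*(a + 4)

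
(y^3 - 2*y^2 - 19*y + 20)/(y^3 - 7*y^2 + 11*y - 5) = (y + 4)/(y - 1)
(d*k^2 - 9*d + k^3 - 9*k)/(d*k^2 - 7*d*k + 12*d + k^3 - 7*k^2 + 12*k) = (k + 3)/(k - 4)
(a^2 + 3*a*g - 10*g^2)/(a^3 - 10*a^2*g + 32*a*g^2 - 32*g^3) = (a + 5*g)/(a^2 - 8*a*g + 16*g^2)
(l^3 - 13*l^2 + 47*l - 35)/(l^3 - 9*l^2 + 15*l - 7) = (l - 5)/(l - 1)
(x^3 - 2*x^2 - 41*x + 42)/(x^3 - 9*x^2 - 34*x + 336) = (x - 1)/(x - 8)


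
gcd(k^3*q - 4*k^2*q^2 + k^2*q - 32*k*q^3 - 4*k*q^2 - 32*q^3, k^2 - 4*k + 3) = 1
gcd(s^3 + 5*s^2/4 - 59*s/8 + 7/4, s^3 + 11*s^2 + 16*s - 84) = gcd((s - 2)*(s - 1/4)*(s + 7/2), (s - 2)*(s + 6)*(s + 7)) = s - 2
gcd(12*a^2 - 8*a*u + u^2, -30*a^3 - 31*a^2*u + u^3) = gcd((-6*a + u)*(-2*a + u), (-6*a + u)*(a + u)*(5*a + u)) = -6*a + u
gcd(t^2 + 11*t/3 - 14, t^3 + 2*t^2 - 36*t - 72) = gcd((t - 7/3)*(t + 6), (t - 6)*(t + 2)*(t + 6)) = t + 6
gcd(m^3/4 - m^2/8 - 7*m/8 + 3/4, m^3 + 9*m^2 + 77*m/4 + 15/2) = 1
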